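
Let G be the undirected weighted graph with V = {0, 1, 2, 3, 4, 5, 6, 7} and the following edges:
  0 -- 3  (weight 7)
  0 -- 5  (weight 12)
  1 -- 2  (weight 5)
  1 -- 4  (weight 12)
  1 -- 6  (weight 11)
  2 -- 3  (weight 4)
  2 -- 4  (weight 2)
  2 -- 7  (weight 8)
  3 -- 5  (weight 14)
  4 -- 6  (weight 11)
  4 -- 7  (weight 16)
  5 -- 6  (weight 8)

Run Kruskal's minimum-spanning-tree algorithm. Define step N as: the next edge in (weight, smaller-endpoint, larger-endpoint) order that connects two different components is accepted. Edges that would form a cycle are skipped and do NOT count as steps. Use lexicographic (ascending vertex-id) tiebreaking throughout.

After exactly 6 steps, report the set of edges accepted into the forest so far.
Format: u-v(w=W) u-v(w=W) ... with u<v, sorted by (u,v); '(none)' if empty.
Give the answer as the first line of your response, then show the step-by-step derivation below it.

0-3(w=7) 1-2(w=5) 2-3(w=4) 2-4(w=2) 2-7(w=8) 5-6(w=8)

step 1: add edge 2-4 (w=2); MST = {2-4(w=2)}
step 2: add edge 2-3 (w=4); MST = {2-3(w=4) 2-4(w=2)}
step 3: add edge 1-2 (w=5); MST = {1-2(w=5) 2-3(w=4) 2-4(w=2)}
step 4: add edge 0-3 (w=7); MST = {0-3(w=7) 1-2(w=5) 2-3(w=4) 2-4(w=2)}
step 5: add edge 2-7 (w=8); MST = {0-3(w=7) 1-2(w=5) 2-3(w=4) 2-4(w=2) 2-7(w=8)}
step 6: add edge 5-6 (w=8); MST = {0-3(w=7) 1-2(w=5) 2-3(w=4) 2-4(w=2) 2-7(w=8) 5-6(w=8)}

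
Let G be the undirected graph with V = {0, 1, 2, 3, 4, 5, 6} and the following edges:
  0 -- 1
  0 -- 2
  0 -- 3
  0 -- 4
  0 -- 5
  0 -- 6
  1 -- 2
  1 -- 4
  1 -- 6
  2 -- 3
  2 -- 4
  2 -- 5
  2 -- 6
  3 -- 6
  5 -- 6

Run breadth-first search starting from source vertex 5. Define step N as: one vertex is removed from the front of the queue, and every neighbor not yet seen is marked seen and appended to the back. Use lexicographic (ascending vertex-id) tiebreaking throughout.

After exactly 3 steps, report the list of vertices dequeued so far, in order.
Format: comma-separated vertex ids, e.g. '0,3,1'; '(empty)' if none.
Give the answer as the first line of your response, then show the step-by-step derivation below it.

5,0,2

step 1: dequeue 5; queue=[0,2,6]; order=5
step 2: dequeue 0; queue=[2,6,1,3,4]; order=5,0
step 3: dequeue 2; queue=[6,1,3,4]; order=5,0,2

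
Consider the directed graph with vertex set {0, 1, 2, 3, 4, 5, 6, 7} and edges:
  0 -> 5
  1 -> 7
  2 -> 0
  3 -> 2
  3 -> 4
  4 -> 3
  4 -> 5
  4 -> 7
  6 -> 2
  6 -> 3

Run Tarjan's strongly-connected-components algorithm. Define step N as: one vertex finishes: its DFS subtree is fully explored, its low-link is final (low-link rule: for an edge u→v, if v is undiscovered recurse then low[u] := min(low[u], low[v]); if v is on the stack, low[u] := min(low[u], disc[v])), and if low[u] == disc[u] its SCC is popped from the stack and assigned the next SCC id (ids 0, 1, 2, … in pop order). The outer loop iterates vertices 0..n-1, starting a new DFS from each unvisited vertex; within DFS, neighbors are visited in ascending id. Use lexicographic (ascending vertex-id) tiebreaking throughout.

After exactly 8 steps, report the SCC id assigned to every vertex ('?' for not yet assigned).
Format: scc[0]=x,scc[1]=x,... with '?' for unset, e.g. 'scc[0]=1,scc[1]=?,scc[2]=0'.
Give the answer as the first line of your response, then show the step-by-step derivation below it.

scc[0]=1,scc[1]=3,scc[2]=4,scc[3]=5,scc[4]=5,scc[5]=0,scc[6]=6,scc[7]=2

step 1: low=(low[0]=0,low[1]=?,low[2]=?,low[3]=?,low[4]=?,low[5]=1,low[6]=?,low[7]=?); scc=(scc[0]=?,scc[1]=?,scc[2]=?,scc[3]=?,scc[4]=?,scc[5]=0,scc[6]=?,scc[7]=?)
step 2: low=(low[0]=0,low[1]=?,low[2]=?,low[3]=?,low[4]=?,low[5]=1,low[6]=?,low[7]=?); scc=(scc[0]=1,scc[1]=?,scc[2]=?,scc[3]=?,scc[4]=?,scc[5]=0,scc[6]=?,scc[7]=?)
step 3: low=(low[0]=0,low[1]=2,low[2]=?,low[3]=?,low[4]=?,low[5]=1,low[6]=?,low[7]=3); scc=(scc[0]=1,scc[1]=?,scc[2]=?,scc[3]=?,scc[4]=?,scc[5]=0,scc[6]=?,scc[7]=2)
step 4: low=(low[0]=0,low[1]=2,low[2]=?,low[3]=?,low[4]=?,low[5]=1,low[6]=?,low[7]=3); scc=(scc[0]=1,scc[1]=3,scc[2]=?,scc[3]=?,scc[4]=?,scc[5]=0,scc[6]=?,scc[7]=2)
step 5: low=(low[0]=0,low[1]=2,low[2]=4,low[3]=?,low[4]=?,low[5]=1,low[6]=?,low[7]=3); scc=(scc[0]=1,scc[1]=3,scc[2]=4,scc[3]=?,scc[4]=?,scc[5]=0,scc[6]=?,scc[7]=2)
step 6: low=(low[0]=0,low[1]=2,low[2]=4,low[3]=5,low[4]=5,low[5]=1,low[6]=?,low[7]=3); scc=(scc[0]=1,scc[1]=3,scc[2]=4,scc[3]=?,scc[4]=?,scc[5]=0,scc[6]=?,scc[7]=2)
step 7: low=(low[0]=0,low[1]=2,low[2]=4,low[3]=5,low[4]=5,low[5]=1,low[6]=?,low[7]=3); scc=(scc[0]=1,scc[1]=3,scc[2]=4,scc[3]=5,scc[4]=5,scc[5]=0,scc[6]=?,scc[7]=2)
step 8: low=(low[0]=0,low[1]=2,low[2]=4,low[3]=5,low[4]=5,low[5]=1,low[6]=7,low[7]=3); scc=(scc[0]=1,scc[1]=3,scc[2]=4,scc[3]=5,scc[4]=5,scc[5]=0,scc[6]=6,scc[7]=2)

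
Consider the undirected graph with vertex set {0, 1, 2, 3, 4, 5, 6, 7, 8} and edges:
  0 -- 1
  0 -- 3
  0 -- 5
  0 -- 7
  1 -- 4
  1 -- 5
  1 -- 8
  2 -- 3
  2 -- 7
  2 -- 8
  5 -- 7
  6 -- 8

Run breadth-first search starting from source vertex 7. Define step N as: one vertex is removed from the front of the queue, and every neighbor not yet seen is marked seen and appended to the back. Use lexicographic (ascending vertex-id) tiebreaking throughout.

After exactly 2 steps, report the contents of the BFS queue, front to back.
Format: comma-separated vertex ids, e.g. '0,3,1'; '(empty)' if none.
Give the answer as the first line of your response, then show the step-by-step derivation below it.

2,5,1,3

step 1: dequeue 7; queue=[0,2,5]; order=7
step 2: dequeue 0; queue=[2,5,1,3]; order=7,0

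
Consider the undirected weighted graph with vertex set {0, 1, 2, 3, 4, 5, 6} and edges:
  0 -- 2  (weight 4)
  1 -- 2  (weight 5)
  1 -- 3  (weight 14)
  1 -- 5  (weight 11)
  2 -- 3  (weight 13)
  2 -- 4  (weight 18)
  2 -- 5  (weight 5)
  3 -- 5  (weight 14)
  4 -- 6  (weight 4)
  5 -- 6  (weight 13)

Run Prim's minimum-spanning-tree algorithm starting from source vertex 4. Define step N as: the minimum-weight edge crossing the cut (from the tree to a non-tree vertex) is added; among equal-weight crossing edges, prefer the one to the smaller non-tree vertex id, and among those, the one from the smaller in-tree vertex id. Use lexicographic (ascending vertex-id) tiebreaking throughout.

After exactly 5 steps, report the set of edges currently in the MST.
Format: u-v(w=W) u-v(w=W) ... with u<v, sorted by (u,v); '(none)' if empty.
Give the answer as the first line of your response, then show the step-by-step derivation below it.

0-2(w=4) 1-2(w=5) 2-5(w=5) 4-6(w=4) 5-6(w=13)

step 1: add edge 4-6 (w=4); MST = {4-6(w=4)}
step 2: add edge 5-6 (w=13); MST = {4-6(w=4) 5-6(w=13)}
step 3: add edge 2-5 (w=5); MST = {2-5(w=5) 4-6(w=4) 5-6(w=13)}
step 4: add edge 0-2 (w=4); MST = {0-2(w=4) 2-5(w=5) 4-6(w=4) 5-6(w=13)}
step 5: add edge 1-2 (w=5); MST = {0-2(w=4) 1-2(w=5) 2-5(w=5) 4-6(w=4) 5-6(w=13)}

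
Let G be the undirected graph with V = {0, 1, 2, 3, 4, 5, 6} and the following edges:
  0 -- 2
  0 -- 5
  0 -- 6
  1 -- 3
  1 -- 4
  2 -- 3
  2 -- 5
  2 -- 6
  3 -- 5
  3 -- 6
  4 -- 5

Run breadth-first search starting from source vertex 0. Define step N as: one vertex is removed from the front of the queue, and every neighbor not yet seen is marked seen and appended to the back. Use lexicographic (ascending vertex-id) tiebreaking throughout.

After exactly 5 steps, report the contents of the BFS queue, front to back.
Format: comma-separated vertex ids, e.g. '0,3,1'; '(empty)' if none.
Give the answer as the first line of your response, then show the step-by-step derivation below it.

4,1

step 1: dequeue 0; queue=[2,5,6]; order=0
step 2: dequeue 2; queue=[5,6,3]; order=0,2
step 3: dequeue 5; queue=[6,3,4]; order=0,2,5
step 4: dequeue 6; queue=[3,4]; order=0,2,5,6
step 5: dequeue 3; queue=[4,1]; order=0,2,5,6,3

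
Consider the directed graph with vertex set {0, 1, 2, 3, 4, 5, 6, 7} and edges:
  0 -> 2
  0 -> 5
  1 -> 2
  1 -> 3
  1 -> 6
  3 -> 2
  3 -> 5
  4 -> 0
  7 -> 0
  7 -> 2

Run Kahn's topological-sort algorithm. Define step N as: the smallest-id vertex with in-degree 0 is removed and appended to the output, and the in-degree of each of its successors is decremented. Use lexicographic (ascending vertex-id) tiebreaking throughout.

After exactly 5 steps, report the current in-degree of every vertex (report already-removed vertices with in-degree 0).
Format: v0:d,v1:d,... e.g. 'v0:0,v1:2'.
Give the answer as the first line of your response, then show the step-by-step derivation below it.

v0:0,v1:0,v2:1,v3:0,v4:0,v5:1,v6:0,v7:0

step 1: output 1; order=[1]; indeg=(2,0,3,0,0,2,0,0)
step 2: output 3; order=[1,3]; indeg=(2,0,2,0,0,1,0,0)
step 3: output 4; order=[1,3,4]; indeg=(1,0,2,0,0,1,0,0)
step 4: output 6; order=[1,3,4,6]; indeg=(1,0,2,0,0,1,0,0)
step 5: output 7; order=[1,3,4,6,7]; indeg=(0,0,1,0,0,1,0,0)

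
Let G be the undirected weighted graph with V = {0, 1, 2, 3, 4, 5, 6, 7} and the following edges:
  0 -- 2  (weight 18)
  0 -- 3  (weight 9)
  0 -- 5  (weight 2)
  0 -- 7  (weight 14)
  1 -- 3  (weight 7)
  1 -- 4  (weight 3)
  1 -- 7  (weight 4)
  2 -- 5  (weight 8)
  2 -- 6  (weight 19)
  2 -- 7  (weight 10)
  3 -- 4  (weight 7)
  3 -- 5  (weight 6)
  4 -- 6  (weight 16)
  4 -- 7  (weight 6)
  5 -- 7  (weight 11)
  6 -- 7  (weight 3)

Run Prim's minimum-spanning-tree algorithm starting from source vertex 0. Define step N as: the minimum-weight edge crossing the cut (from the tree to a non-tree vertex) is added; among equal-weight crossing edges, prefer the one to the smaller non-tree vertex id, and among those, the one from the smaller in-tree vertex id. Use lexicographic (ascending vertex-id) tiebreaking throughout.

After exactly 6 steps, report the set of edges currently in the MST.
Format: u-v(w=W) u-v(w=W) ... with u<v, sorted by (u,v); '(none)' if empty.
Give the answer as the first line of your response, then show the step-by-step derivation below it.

0-5(w=2) 1-3(w=7) 1-4(w=3) 1-7(w=4) 3-5(w=6) 6-7(w=3)

step 1: add edge 0-5 (w=2); MST = {0-5(w=2)}
step 2: add edge 3-5 (w=6); MST = {0-5(w=2) 3-5(w=6)}
step 3: add edge 1-3 (w=7); MST = {0-5(w=2) 1-3(w=7) 3-5(w=6)}
step 4: add edge 1-4 (w=3); MST = {0-5(w=2) 1-3(w=7) 1-4(w=3) 3-5(w=6)}
step 5: add edge 1-7 (w=4); MST = {0-5(w=2) 1-3(w=7) 1-4(w=3) 1-7(w=4) 3-5(w=6)}
step 6: add edge 6-7 (w=3); MST = {0-5(w=2) 1-3(w=7) 1-4(w=3) 1-7(w=4) 3-5(w=6) 6-7(w=3)}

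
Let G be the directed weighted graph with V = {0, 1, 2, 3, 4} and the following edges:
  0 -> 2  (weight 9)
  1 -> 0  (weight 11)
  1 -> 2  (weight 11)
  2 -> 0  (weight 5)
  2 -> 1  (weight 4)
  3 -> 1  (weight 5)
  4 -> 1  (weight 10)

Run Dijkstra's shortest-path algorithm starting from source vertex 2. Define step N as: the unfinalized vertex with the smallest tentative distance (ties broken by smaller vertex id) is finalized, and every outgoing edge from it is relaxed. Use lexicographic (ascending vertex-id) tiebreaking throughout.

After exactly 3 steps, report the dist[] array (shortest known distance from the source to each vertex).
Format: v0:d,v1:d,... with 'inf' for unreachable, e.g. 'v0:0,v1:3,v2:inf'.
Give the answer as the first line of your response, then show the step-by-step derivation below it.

v0:5,v1:4,v2:0,v3:inf,v4:inf

step 1: dist = v0:5,v1:4,v2:0,v3:inf,v4:inf
step 2: dist = v0:5,v1:4,v2:0,v3:inf,v4:inf
step 3: dist = v0:5,v1:4,v2:0,v3:inf,v4:inf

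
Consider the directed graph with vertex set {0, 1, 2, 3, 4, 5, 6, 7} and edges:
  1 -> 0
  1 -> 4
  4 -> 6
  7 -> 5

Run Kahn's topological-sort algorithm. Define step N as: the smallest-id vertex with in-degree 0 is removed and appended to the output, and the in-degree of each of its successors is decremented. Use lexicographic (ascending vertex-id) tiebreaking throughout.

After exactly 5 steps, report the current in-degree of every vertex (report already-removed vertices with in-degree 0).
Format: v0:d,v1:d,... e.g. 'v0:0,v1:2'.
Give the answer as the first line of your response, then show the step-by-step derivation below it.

v0:0,v1:0,v2:0,v3:0,v4:0,v5:1,v6:0,v7:0

step 1: output 1; order=[1]; indeg=(0,0,0,0,0,1,1,0)
step 2: output 0; order=[1,0]; indeg=(0,0,0,0,0,1,1,0)
step 3: output 2; order=[1,0,2]; indeg=(0,0,0,0,0,1,1,0)
step 4: output 3; order=[1,0,2,3]; indeg=(0,0,0,0,0,1,1,0)
step 5: output 4; order=[1,0,2,3,4]; indeg=(0,0,0,0,0,1,0,0)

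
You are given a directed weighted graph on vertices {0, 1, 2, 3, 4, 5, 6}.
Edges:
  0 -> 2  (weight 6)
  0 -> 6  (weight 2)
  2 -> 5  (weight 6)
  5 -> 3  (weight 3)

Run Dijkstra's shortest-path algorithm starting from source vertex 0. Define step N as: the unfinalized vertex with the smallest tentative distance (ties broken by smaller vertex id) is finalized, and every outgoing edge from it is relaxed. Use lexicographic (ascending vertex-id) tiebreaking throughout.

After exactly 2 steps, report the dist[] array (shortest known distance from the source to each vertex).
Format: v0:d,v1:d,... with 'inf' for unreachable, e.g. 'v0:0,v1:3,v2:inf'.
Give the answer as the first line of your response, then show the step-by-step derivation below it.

v0:0,v1:inf,v2:6,v3:inf,v4:inf,v5:inf,v6:2

step 1: dist = v0:0,v1:inf,v2:6,v3:inf,v4:inf,v5:inf,v6:2
step 2: dist = v0:0,v1:inf,v2:6,v3:inf,v4:inf,v5:inf,v6:2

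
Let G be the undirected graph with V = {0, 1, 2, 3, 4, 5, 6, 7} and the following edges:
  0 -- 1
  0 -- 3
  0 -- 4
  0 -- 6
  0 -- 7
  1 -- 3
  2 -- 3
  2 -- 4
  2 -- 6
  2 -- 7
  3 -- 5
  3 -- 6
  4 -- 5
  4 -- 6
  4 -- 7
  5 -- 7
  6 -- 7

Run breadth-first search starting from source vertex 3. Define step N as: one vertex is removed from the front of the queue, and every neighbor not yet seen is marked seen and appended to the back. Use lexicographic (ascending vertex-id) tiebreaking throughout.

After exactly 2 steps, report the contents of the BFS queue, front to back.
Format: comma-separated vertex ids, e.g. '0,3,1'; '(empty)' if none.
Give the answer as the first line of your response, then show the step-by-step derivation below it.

1,2,5,6,4,7

step 1: dequeue 3; queue=[0,1,2,5,6]; order=3
step 2: dequeue 0; queue=[1,2,5,6,4,7]; order=3,0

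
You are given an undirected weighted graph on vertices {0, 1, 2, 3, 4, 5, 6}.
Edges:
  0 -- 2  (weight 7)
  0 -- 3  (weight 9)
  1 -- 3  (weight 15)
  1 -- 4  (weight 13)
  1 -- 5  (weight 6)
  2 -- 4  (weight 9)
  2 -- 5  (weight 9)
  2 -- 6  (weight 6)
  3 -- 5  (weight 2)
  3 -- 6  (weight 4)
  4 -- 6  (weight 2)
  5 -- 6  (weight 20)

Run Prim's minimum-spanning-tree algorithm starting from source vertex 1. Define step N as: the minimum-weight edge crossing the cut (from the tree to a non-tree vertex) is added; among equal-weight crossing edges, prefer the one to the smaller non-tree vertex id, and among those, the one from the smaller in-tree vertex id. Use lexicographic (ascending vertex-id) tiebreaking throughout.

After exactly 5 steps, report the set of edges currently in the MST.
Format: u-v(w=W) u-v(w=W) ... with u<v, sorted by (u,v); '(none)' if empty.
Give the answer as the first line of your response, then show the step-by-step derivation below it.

1-5(w=6) 2-6(w=6) 3-5(w=2) 3-6(w=4) 4-6(w=2)

step 1: add edge 1-5 (w=6); MST = {1-5(w=6)}
step 2: add edge 3-5 (w=2); MST = {1-5(w=6) 3-5(w=2)}
step 3: add edge 3-6 (w=4); MST = {1-5(w=6) 3-5(w=2) 3-6(w=4)}
step 4: add edge 4-6 (w=2); MST = {1-5(w=6) 3-5(w=2) 3-6(w=4) 4-6(w=2)}
step 5: add edge 2-6 (w=6); MST = {1-5(w=6) 2-6(w=6) 3-5(w=2) 3-6(w=4) 4-6(w=2)}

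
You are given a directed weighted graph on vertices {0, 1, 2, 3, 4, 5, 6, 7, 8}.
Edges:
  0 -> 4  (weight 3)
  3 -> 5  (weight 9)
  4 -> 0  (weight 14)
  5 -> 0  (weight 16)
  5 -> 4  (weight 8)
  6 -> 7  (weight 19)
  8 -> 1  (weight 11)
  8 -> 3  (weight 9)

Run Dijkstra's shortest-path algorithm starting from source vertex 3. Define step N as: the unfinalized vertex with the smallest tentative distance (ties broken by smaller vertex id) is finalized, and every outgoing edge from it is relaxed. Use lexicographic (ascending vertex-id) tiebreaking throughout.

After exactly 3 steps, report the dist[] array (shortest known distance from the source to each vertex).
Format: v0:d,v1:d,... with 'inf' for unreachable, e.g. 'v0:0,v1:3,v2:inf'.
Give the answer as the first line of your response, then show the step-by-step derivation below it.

v0:25,v1:inf,v2:inf,v3:0,v4:17,v5:9,v6:inf,v7:inf,v8:inf

step 1: dist = v0:inf,v1:inf,v2:inf,v3:0,v4:inf,v5:9,v6:inf,v7:inf,v8:inf
step 2: dist = v0:25,v1:inf,v2:inf,v3:0,v4:17,v5:9,v6:inf,v7:inf,v8:inf
step 3: dist = v0:25,v1:inf,v2:inf,v3:0,v4:17,v5:9,v6:inf,v7:inf,v8:inf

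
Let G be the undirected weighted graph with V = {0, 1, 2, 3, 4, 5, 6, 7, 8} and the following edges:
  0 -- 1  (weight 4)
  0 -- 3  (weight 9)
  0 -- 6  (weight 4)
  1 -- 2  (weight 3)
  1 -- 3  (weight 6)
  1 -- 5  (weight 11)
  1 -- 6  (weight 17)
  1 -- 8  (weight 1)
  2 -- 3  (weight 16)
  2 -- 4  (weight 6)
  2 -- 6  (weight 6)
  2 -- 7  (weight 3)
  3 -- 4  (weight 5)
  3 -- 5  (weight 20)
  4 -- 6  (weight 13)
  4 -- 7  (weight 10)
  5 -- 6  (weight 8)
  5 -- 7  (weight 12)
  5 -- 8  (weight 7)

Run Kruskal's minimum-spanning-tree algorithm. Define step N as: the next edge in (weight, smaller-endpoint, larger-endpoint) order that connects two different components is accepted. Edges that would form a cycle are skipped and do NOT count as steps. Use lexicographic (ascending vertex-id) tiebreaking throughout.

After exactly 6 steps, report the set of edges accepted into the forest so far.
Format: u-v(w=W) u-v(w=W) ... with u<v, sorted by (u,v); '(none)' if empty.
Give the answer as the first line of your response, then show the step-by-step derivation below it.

0-1(w=4) 0-6(w=4) 1-2(w=3) 1-8(w=1) 2-7(w=3) 3-4(w=5)

step 1: add edge 1-8 (w=1); MST = {1-8(w=1)}
step 2: add edge 1-2 (w=3); MST = {1-2(w=3) 1-8(w=1)}
step 3: add edge 2-7 (w=3); MST = {1-2(w=3) 1-8(w=1) 2-7(w=3)}
step 4: add edge 0-1 (w=4); MST = {0-1(w=4) 1-2(w=3) 1-8(w=1) 2-7(w=3)}
step 5: add edge 0-6 (w=4); MST = {0-1(w=4) 0-6(w=4) 1-2(w=3) 1-8(w=1) 2-7(w=3)}
step 6: add edge 3-4 (w=5); MST = {0-1(w=4) 0-6(w=4) 1-2(w=3) 1-8(w=1) 2-7(w=3) 3-4(w=5)}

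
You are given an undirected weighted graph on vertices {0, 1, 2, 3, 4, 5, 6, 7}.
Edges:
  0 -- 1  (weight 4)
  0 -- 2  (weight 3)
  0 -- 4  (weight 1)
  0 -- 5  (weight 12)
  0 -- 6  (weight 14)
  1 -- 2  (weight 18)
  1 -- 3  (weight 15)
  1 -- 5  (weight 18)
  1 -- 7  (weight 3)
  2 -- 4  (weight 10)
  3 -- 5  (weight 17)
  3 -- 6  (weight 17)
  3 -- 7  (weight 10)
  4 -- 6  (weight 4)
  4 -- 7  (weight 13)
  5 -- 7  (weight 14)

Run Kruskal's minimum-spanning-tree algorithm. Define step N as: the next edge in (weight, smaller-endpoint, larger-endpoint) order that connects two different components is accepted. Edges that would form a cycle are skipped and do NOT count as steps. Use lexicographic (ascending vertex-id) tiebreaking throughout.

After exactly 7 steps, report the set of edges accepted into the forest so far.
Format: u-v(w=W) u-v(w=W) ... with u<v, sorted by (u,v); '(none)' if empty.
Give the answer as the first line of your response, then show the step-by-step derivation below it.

0-1(w=4) 0-2(w=3) 0-4(w=1) 0-5(w=12) 1-7(w=3) 3-7(w=10) 4-6(w=4)

step 1: add edge 0-4 (w=1); MST = {0-4(w=1)}
step 2: add edge 0-2 (w=3); MST = {0-2(w=3) 0-4(w=1)}
step 3: add edge 1-7 (w=3); MST = {0-2(w=3) 0-4(w=1) 1-7(w=3)}
step 4: add edge 0-1 (w=4); MST = {0-1(w=4) 0-2(w=3) 0-4(w=1) 1-7(w=3)}
step 5: add edge 4-6 (w=4); MST = {0-1(w=4) 0-2(w=3) 0-4(w=1) 1-7(w=3) 4-6(w=4)}
step 6: add edge 3-7 (w=10); MST = {0-1(w=4) 0-2(w=3) 0-4(w=1) 1-7(w=3) 3-7(w=10) 4-6(w=4)}
step 7: add edge 0-5 (w=12); MST = {0-1(w=4) 0-2(w=3) 0-4(w=1) 0-5(w=12) 1-7(w=3) 3-7(w=10) 4-6(w=4)}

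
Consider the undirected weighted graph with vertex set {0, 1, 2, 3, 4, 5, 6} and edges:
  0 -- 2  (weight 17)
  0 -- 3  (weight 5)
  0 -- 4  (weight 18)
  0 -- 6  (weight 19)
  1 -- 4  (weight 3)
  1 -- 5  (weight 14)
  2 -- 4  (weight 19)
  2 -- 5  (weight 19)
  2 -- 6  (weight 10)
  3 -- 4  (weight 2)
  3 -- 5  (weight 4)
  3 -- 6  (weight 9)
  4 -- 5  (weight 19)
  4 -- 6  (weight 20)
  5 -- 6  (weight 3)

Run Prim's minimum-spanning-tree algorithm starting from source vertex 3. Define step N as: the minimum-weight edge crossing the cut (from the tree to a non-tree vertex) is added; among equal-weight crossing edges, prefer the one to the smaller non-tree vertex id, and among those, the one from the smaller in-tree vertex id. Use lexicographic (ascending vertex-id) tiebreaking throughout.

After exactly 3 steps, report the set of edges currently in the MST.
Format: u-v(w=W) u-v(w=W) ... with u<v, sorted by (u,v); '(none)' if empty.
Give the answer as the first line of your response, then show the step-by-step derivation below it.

1-4(w=3) 3-4(w=2) 3-5(w=4)

step 1: add edge 3-4 (w=2); MST = {3-4(w=2)}
step 2: add edge 1-4 (w=3); MST = {1-4(w=3) 3-4(w=2)}
step 3: add edge 3-5 (w=4); MST = {1-4(w=3) 3-4(w=2) 3-5(w=4)}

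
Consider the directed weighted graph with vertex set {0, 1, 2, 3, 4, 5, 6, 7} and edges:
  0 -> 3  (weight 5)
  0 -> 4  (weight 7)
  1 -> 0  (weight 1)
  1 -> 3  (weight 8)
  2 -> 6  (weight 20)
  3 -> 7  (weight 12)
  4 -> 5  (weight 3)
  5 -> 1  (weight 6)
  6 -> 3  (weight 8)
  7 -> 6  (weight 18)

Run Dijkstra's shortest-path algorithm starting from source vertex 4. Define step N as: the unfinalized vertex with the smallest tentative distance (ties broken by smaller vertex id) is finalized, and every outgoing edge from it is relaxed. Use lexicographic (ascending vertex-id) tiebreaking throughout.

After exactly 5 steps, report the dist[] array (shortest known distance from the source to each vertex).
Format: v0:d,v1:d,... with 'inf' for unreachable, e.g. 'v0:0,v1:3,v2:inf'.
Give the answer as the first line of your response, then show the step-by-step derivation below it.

v0:10,v1:9,v2:inf,v3:15,v4:0,v5:3,v6:inf,v7:27

step 1: dist = v0:inf,v1:inf,v2:inf,v3:inf,v4:0,v5:3,v6:inf,v7:inf
step 2: dist = v0:inf,v1:9,v2:inf,v3:inf,v4:0,v5:3,v6:inf,v7:inf
step 3: dist = v0:10,v1:9,v2:inf,v3:17,v4:0,v5:3,v6:inf,v7:inf
step 4: dist = v0:10,v1:9,v2:inf,v3:15,v4:0,v5:3,v6:inf,v7:inf
step 5: dist = v0:10,v1:9,v2:inf,v3:15,v4:0,v5:3,v6:inf,v7:27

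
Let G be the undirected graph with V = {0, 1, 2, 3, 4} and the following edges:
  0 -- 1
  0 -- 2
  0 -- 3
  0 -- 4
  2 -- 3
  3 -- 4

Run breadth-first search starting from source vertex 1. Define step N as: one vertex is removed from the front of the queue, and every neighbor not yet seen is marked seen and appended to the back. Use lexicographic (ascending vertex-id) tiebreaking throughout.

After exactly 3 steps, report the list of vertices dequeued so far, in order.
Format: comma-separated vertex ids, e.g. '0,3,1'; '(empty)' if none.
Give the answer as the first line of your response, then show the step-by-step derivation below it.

1,0,2

step 1: dequeue 1; queue=[0]; order=1
step 2: dequeue 0; queue=[2,3,4]; order=1,0
step 3: dequeue 2; queue=[3,4]; order=1,0,2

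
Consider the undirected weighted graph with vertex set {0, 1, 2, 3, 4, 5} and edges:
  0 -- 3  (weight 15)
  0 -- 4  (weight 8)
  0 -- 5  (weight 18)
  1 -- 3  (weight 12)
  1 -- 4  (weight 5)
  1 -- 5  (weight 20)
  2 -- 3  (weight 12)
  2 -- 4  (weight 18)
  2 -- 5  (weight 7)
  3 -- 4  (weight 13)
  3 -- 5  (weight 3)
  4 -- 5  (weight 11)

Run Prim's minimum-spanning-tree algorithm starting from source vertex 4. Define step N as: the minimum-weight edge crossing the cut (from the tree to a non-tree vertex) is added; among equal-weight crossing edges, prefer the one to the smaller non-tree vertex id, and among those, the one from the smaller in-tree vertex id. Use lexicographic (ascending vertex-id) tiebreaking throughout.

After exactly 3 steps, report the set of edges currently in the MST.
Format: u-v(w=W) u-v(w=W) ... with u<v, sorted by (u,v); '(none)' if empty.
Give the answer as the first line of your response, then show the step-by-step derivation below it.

0-4(w=8) 1-4(w=5) 4-5(w=11)

step 1: add edge 1-4 (w=5); MST = {1-4(w=5)}
step 2: add edge 0-4 (w=8); MST = {0-4(w=8) 1-4(w=5)}
step 3: add edge 4-5 (w=11); MST = {0-4(w=8) 1-4(w=5) 4-5(w=11)}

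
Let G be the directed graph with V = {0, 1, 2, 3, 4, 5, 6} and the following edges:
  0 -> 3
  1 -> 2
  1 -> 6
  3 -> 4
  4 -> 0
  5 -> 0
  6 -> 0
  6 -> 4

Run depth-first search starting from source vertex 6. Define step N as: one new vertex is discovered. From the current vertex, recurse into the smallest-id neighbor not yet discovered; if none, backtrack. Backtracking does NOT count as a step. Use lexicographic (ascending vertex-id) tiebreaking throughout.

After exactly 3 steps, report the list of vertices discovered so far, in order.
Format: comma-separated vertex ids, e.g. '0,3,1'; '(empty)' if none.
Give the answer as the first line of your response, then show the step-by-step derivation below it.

6,0,3

step 1: discover 6; path=6; order=6
step 2: discover 0; path=6>0; order=6,0
step 3: discover 3; path=6>0>3; order=6,0,3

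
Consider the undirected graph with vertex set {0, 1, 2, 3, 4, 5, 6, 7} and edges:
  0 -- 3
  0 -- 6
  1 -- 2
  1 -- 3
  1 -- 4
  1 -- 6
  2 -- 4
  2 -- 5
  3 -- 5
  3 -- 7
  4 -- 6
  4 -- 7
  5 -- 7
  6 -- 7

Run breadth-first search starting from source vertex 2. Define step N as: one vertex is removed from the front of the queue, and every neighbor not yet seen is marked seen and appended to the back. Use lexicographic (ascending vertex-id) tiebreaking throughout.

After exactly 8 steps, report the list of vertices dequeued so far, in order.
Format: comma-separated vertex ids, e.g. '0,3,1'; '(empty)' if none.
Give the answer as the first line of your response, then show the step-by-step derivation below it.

2,1,4,5,3,6,7,0

step 1: dequeue 2; queue=[1,4,5]; order=2
step 2: dequeue 1; queue=[4,5,3,6]; order=2,1
step 3: dequeue 4; queue=[5,3,6,7]; order=2,1,4
step 4: dequeue 5; queue=[3,6,7]; order=2,1,4,5
step 5: dequeue 3; queue=[6,7,0]; order=2,1,4,5,3
step 6: dequeue 6; queue=[7,0]; order=2,1,4,5,3,6
step 7: dequeue 7; queue=[0]; order=2,1,4,5,3,6,7
step 8: dequeue 0; queue=[(empty)]; order=2,1,4,5,3,6,7,0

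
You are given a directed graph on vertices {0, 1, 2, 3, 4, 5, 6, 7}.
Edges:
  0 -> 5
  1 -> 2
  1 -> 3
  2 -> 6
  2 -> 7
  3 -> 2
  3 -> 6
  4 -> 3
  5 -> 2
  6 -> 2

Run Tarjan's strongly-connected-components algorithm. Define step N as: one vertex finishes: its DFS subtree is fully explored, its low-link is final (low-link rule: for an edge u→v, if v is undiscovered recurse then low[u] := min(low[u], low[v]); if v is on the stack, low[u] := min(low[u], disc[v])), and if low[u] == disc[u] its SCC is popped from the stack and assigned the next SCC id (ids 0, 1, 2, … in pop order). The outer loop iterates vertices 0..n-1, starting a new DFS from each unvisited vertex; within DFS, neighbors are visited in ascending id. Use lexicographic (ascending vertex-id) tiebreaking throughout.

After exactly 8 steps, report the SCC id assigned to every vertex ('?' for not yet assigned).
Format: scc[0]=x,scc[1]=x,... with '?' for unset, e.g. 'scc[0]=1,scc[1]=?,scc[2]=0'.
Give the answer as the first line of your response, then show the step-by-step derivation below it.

scc[0]=3,scc[1]=5,scc[2]=1,scc[3]=4,scc[4]=6,scc[5]=2,scc[6]=1,scc[7]=0

step 1: low=(low[0]=0,low[1]=?,low[2]=2,low[3]=?,low[4]=?,low[5]=1,low[6]=2,low[7]=?); scc=(scc[0]=?,scc[1]=?,scc[2]=?,scc[3]=?,scc[4]=?,scc[5]=?,scc[6]=?,scc[7]=?)
step 2: low=(low[0]=0,low[1]=?,low[2]=2,low[3]=?,low[4]=?,low[5]=1,low[6]=2,low[7]=4); scc=(scc[0]=?,scc[1]=?,scc[2]=?,scc[3]=?,scc[4]=?,scc[5]=?,scc[6]=?,scc[7]=0)
step 3: low=(low[0]=0,low[1]=?,low[2]=2,low[3]=?,low[4]=?,low[5]=1,low[6]=2,low[7]=4); scc=(scc[0]=?,scc[1]=?,scc[2]=1,scc[3]=?,scc[4]=?,scc[5]=?,scc[6]=1,scc[7]=0)
step 4: low=(low[0]=0,low[1]=?,low[2]=2,low[3]=?,low[4]=?,low[5]=1,low[6]=2,low[7]=4); scc=(scc[0]=?,scc[1]=?,scc[2]=1,scc[3]=?,scc[4]=?,scc[5]=2,scc[6]=1,scc[7]=0)
step 5: low=(low[0]=0,low[1]=?,low[2]=2,low[3]=?,low[4]=?,low[5]=1,low[6]=2,low[7]=4); scc=(scc[0]=3,scc[1]=?,scc[2]=1,scc[3]=?,scc[4]=?,scc[5]=2,scc[6]=1,scc[7]=0)
step 6: low=(low[0]=0,low[1]=5,low[2]=2,low[3]=6,low[4]=?,low[5]=1,low[6]=2,low[7]=4); scc=(scc[0]=3,scc[1]=?,scc[2]=1,scc[3]=4,scc[4]=?,scc[5]=2,scc[6]=1,scc[7]=0)
step 7: low=(low[0]=0,low[1]=5,low[2]=2,low[3]=6,low[4]=?,low[5]=1,low[6]=2,low[7]=4); scc=(scc[0]=3,scc[1]=5,scc[2]=1,scc[3]=4,scc[4]=?,scc[5]=2,scc[6]=1,scc[7]=0)
step 8: low=(low[0]=0,low[1]=5,low[2]=2,low[3]=6,low[4]=7,low[5]=1,low[6]=2,low[7]=4); scc=(scc[0]=3,scc[1]=5,scc[2]=1,scc[3]=4,scc[4]=6,scc[5]=2,scc[6]=1,scc[7]=0)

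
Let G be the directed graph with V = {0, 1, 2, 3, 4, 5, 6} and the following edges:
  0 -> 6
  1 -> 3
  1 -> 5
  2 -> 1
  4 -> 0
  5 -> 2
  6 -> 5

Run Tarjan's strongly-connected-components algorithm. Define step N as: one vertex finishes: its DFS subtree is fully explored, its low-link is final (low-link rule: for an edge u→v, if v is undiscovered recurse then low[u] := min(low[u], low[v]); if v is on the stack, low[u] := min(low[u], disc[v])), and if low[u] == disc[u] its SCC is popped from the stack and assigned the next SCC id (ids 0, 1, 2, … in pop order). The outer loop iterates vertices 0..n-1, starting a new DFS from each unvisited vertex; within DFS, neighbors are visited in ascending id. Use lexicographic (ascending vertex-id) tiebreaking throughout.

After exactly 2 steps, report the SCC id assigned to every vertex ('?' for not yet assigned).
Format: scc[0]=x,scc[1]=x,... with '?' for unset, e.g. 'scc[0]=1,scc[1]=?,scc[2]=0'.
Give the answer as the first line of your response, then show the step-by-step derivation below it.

scc[0]=?,scc[1]=?,scc[2]=?,scc[3]=0,scc[4]=?,scc[5]=?,scc[6]=?

step 1: low=(low[0]=0,low[1]=4,low[2]=3,low[3]=5,low[4]=?,low[5]=2,low[6]=1); scc=(scc[0]=?,scc[1]=?,scc[2]=?,scc[3]=0,scc[4]=?,scc[5]=?,scc[6]=?)
step 2: low=(low[0]=0,low[1]=2,low[2]=3,low[3]=5,low[4]=?,low[5]=2,low[6]=1); scc=(scc[0]=?,scc[1]=?,scc[2]=?,scc[3]=0,scc[4]=?,scc[5]=?,scc[6]=?)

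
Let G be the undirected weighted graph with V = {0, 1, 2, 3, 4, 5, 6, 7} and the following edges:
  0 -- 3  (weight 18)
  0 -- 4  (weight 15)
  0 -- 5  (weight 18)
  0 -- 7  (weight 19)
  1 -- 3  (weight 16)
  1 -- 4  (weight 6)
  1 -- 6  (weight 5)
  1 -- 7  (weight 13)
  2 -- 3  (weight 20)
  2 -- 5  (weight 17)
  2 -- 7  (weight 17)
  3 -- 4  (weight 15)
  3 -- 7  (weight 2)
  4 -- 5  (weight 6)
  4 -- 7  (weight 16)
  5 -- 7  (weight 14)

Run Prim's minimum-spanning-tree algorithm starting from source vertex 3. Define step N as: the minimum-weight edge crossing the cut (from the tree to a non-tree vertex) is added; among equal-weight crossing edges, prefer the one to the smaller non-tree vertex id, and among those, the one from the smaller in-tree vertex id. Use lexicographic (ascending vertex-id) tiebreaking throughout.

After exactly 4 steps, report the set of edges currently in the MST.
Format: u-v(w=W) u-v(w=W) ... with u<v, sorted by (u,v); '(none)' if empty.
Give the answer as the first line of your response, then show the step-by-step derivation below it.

1-4(w=6) 1-6(w=5) 1-7(w=13) 3-7(w=2)

step 1: add edge 3-7 (w=2); MST = {3-7(w=2)}
step 2: add edge 1-7 (w=13); MST = {1-7(w=13) 3-7(w=2)}
step 3: add edge 1-6 (w=5); MST = {1-6(w=5) 1-7(w=13) 3-7(w=2)}
step 4: add edge 1-4 (w=6); MST = {1-4(w=6) 1-6(w=5) 1-7(w=13) 3-7(w=2)}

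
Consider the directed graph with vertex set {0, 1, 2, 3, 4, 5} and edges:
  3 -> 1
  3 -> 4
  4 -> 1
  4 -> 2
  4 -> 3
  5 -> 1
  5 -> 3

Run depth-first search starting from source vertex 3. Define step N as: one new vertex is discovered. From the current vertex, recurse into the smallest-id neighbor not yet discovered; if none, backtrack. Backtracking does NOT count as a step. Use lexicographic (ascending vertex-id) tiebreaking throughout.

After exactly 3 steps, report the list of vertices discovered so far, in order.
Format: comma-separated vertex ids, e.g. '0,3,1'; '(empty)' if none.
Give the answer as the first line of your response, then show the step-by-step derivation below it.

3,1,4

step 1: discover 3; path=3; order=3
step 2: discover 1; path=3>1; order=3,1
step 3: discover 4; path=3>4; order=3,1,4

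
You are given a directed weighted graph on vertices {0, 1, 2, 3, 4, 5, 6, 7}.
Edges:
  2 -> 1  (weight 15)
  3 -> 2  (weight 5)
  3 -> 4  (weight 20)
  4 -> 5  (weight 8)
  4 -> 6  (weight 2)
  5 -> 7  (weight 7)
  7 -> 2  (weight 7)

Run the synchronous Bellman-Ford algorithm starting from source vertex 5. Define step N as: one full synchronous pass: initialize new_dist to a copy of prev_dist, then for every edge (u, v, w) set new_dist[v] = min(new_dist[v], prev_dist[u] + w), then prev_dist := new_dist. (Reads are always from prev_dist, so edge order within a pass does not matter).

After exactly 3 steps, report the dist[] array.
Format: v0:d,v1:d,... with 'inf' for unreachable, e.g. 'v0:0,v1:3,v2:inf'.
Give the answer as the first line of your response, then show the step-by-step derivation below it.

v0:inf,v1:29,v2:14,v3:inf,v4:inf,v5:0,v6:inf,v7:7

step 1: dist = v0:inf,v1:inf,v2:inf,v3:inf,v4:inf,v5:0,v6:inf,v7:7
step 2: dist = v0:inf,v1:inf,v2:14,v3:inf,v4:inf,v5:0,v6:inf,v7:7
step 3: dist = v0:inf,v1:29,v2:14,v3:inf,v4:inf,v5:0,v6:inf,v7:7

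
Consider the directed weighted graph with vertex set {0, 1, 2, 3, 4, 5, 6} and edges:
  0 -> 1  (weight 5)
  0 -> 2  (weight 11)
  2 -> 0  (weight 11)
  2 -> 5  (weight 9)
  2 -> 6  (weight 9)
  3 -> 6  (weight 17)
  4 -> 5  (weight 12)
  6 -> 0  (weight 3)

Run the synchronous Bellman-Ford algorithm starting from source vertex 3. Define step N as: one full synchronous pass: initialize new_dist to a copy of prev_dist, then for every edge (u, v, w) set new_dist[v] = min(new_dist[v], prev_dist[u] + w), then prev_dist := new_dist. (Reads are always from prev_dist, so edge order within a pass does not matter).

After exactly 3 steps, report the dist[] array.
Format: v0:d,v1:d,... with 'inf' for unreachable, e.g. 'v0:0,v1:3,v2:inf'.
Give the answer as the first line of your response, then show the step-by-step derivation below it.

v0:20,v1:25,v2:31,v3:0,v4:inf,v5:inf,v6:17

step 1: dist = v0:inf,v1:inf,v2:inf,v3:0,v4:inf,v5:inf,v6:17
step 2: dist = v0:20,v1:inf,v2:inf,v3:0,v4:inf,v5:inf,v6:17
step 3: dist = v0:20,v1:25,v2:31,v3:0,v4:inf,v5:inf,v6:17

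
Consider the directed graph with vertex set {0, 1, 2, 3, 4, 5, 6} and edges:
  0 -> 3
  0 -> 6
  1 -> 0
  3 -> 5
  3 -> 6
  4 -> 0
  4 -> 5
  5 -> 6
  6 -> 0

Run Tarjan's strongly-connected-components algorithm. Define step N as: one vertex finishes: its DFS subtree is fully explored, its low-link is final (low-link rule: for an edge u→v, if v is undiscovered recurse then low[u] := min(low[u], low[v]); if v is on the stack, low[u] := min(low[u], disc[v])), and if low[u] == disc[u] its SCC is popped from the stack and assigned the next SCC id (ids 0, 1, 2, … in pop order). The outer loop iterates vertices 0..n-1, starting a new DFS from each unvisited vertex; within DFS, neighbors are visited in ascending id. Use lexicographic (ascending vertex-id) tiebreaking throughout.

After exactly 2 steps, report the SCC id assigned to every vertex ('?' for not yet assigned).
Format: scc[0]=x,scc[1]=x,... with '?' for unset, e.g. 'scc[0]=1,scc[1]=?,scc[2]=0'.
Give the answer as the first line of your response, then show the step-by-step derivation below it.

scc[0]=?,scc[1]=?,scc[2]=?,scc[3]=?,scc[4]=?,scc[5]=?,scc[6]=?

step 1: low=(low[0]=0,low[1]=?,low[2]=?,low[3]=1,low[4]=?,low[5]=2,low[6]=0); scc=(scc[0]=?,scc[1]=?,scc[2]=?,scc[3]=?,scc[4]=?,scc[5]=?,scc[6]=?)
step 2: low=(low[0]=0,low[1]=?,low[2]=?,low[3]=1,low[4]=?,low[5]=0,low[6]=0); scc=(scc[0]=?,scc[1]=?,scc[2]=?,scc[3]=?,scc[4]=?,scc[5]=?,scc[6]=?)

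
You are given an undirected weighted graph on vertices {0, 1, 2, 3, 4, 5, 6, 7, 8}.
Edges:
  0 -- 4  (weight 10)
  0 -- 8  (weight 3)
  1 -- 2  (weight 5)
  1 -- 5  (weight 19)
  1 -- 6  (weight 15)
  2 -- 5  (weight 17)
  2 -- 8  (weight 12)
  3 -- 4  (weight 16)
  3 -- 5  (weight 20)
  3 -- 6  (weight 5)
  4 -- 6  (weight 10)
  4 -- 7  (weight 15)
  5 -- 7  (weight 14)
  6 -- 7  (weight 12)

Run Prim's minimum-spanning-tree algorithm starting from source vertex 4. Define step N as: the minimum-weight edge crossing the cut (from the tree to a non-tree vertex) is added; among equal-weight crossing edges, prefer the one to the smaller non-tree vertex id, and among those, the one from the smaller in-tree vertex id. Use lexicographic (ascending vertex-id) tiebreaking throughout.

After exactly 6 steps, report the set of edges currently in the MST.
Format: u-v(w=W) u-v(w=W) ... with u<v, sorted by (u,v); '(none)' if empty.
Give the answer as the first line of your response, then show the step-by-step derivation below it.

0-4(w=10) 0-8(w=3) 1-2(w=5) 2-8(w=12) 3-6(w=5) 4-6(w=10)

step 1: add edge 0-4 (w=10); MST = {0-4(w=10)}
step 2: add edge 0-8 (w=3); MST = {0-4(w=10) 0-8(w=3)}
step 3: add edge 4-6 (w=10); MST = {0-4(w=10) 0-8(w=3) 4-6(w=10)}
step 4: add edge 3-6 (w=5); MST = {0-4(w=10) 0-8(w=3) 3-6(w=5) 4-6(w=10)}
step 5: add edge 2-8 (w=12); MST = {0-4(w=10) 0-8(w=3) 2-8(w=12) 3-6(w=5) 4-6(w=10)}
step 6: add edge 1-2 (w=5); MST = {0-4(w=10) 0-8(w=3) 1-2(w=5) 2-8(w=12) 3-6(w=5) 4-6(w=10)}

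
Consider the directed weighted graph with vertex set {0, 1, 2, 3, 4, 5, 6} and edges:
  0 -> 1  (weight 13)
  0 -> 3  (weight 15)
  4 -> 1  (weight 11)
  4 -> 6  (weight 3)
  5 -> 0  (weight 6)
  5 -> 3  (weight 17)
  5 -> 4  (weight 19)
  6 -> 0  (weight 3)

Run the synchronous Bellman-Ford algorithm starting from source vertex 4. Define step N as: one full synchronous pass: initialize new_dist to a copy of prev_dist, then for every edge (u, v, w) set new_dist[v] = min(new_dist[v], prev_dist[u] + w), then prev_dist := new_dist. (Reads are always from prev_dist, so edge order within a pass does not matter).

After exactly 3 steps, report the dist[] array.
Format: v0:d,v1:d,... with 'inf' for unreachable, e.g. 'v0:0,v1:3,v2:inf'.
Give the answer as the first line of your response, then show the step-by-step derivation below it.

v0:6,v1:11,v2:inf,v3:21,v4:0,v5:inf,v6:3

step 1: dist = v0:inf,v1:11,v2:inf,v3:inf,v4:0,v5:inf,v6:3
step 2: dist = v0:6,v1:11,v2:inf,v3:inf,v4:0,v5:inf,v6:3
step 3: dist = v0:6,v1:11,v2:inf,v3:21,v4:0,v5:inf,v6:3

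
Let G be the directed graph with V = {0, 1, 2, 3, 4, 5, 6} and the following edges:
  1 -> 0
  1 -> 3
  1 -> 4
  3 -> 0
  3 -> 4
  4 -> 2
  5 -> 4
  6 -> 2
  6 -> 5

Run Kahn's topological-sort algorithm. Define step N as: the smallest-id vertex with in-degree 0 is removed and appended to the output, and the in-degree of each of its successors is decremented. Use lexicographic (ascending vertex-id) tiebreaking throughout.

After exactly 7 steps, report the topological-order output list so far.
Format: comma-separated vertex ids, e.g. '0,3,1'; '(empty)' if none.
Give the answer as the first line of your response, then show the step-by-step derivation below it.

1,3,0,6,5,4,2

step 1: output 1; order=[1]; indeg=(1,0,2,0,2,1,0)
step 2: output 3; order=[1,3]; indeg=(0,0,2,0,1,1,0)
step 3: output 0; order=[1,3,0]; indeg=(0,0,2,0,1,1,0)
step 4: output 6; order=[1,3,0,6]; indeg=(0,0,1,0,1,0,0)
step 5: output 5; order=[1,3,0,6,5]; indeg=(0,0,1,0,0,0,0)
step 6: output 4; order=[1,3,0,6,5,4]; indeg=(0,0,0,0,0,0,0)
step 7: output 2; order=[1,3,0,6,5,4,2]; indeg=(0,0,0,0,0,0,0)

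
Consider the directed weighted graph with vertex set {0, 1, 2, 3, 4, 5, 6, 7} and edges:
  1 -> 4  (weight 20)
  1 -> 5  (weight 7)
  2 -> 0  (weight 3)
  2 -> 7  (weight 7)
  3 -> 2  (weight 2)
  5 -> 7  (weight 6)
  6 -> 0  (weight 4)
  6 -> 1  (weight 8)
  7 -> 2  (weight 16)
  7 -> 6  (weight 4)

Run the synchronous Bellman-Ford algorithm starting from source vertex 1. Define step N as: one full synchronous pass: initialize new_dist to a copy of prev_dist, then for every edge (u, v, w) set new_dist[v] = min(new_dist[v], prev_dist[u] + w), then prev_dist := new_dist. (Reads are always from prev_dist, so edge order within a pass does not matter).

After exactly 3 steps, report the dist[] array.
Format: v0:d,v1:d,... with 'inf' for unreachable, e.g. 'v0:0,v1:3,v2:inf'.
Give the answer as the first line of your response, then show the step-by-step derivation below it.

v0:inf,v1:0,v2:29,v3:inf,v4:20,v5:7,v6:17,v7:13

step 1: dist = v0:inf,v1:0,v2:inf,v3:inf,v4:20,v5:7,v6:inf,v7:inf
step 2: dist = v0:inf,v1:0,v2:inf,v3:inf,v4:20,v5:7,v6:inf,v7:13
step 3: dist = v0:inf,v1:0,v2:29,v3:inf,v4:20,v5:7,v6:17,v7:13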